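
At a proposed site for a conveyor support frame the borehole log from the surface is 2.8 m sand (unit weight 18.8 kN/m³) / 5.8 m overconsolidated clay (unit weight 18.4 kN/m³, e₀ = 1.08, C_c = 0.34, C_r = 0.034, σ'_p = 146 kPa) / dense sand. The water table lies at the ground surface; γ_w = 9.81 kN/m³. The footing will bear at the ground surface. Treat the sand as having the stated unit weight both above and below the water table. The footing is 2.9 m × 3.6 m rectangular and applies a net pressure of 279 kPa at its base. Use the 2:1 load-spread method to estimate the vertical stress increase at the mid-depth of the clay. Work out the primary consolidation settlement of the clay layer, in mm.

S_c ≈ 22.5 mm

Mid-depth of clay below the ground surface: z = 2.8 + 5.8/2 = 5.7 m.
Total vertical stress at mid-clay: σ_v = 18.8×2.8 + 18.4×2.9 = 106 kPa.
Pore pressure: u = 9.81×(5.7 − 0) = 55.917 kPa.
Initial effective stress: σ'_0 = σ_v − u = 106 − 55.917 = 50.083 kPa.
Stress increase at mid-clay by the 2:1 spreading method:
Δσ = qBL/((B+z)(L+z)) = 279×2.9×3.6/((2.9+5.7)(3.6+5.7)) = 36.419 kPa
Final effective stress: σ'_f = 50.083 + 36.419 = 86.502 kPa.
σ'_f = 86.502 ≤ σ'_p = 146 kPa, so the clay remains overconsolidated and only the recompression index applies:
S_c = C_r·H/(1+e₀)·log₁₀(σ'_f/σ'_0) = 0.034×5.8/2.08×log₁₀(86.502/50.083)
    = 0.094809 × 0.23734 = 0.0225 m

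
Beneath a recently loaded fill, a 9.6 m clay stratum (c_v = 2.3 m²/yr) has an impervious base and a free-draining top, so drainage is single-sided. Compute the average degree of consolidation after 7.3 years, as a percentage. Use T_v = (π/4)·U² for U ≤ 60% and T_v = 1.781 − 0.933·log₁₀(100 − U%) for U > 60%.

U ≈ 48.2 %

Drainage path length: H_d = H = 9.6 m (single drainage).
T_v = c_v·t/H_d² = 2.3×7.3/9.6² = 0.18218.
T_v = 0.18218 corresponds to the U ≤ 60% branch:
U = √(4T_v/π) = 0.4816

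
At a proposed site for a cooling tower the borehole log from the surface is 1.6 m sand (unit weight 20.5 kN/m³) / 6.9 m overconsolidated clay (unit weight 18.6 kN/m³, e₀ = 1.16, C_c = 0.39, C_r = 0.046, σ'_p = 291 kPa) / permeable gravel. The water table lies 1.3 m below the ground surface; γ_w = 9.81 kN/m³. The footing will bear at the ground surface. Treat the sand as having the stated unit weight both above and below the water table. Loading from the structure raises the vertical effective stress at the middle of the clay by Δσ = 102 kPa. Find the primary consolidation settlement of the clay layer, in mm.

Mid-depth of clay below the ground surface: z = 1.6 + 6.9/2 = 5.05 m.
Total vertical stress at mid-clay: σ_v = 20.5×1.6 + 18.6×3.45 = 96.97 kPa.
Pore pressure: u = 9.81×(5.05 − 1.3) = 36.788 kPa.
Initial effective stress: σ'_0 = σ_v − u = 96.97 − 36.788 = 60.182 kPa.
Final effective stress: σ'_f = 60.182 + 102 = 162.18 kPa.
σ'_f = 162.18 ≤ σ'_p = 291 kPa, so the clay remains overconsolidated and only the recompression index applies:
S_c = C_r·H/(1+e₀)·log₁₀(σ'_f/σ'_0) = 0.046×6.9/2.16×log₁₀(162.18/60.182)
    = 0.14694 × 0.43053 = 0.06326 m

S_c ≈ 63.3 mm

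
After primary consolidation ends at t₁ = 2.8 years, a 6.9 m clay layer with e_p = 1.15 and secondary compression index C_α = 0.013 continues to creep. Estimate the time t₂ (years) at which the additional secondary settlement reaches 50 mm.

S_s = C_α·H/(1+e_p)·log₁₀(t₂/t₁) ⇒ log₁₀(t₂/t₁) = S_s·(1+e_p)/(C_α·H).
log₁₀(t₂/t₁) = 0.05 × (1+1.15) / (0.013×6.9) = 1.198
t₂ = t₁ × 10^1.198 = 2.8 × 15.79 = 44.22 years

t₂ ≈ 44.2 years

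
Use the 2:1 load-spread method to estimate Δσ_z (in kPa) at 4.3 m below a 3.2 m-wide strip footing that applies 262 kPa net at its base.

By the 2:1 method the load spreads at 1 horizontal : 2 vertical, so at depth z the loaded area has grown by z in each plan dimension:
Δσ = qB/(B+z) = 262×3.2/(3.2+4.3) = 111.79 kPa

Δσ_z ≈ 112 kPa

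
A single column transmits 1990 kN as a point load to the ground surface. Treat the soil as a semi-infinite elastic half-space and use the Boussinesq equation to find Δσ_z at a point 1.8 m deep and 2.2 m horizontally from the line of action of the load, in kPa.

Boussinesq vertical stress below a point load on an elastic half-space:
Δσ_z = 3P/(2πz²) · [1 + (r/z)²]^(−5/2)
r/z = 2.2/1.8 = 1.2222; [1+(r/z)²]^(−5/2) = 0.10182.
Δσ_z = 3×1990/(2π×1.8²) × 0.10182 = 293.26 × 0.10182 = 29.86 kPa

Δσ_z ≈ 29.9 kPa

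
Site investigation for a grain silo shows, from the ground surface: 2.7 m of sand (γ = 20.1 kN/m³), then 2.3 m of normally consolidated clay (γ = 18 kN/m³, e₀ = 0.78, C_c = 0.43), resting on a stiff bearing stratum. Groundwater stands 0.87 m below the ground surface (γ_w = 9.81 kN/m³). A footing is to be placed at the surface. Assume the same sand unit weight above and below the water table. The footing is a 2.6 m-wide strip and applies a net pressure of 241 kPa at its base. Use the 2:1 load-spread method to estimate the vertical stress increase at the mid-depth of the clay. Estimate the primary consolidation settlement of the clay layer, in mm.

Mid-depth of clay below the ground surface: z = 2.7 + 2.3/2 = 3.85 m.
Total vertical stress at mid-clay: σ_v = 20.1×2.7 + 18×1.15 = 74.97 kPa.
Pore pressure: u = 9.81×(3.85 − 0.87) = 29.234 kPa.
Initial effective stress: σ'_0 = σ_v − u = 74.97 − 29.234 = 45.736 kPa.
Stress increase at mid-clay by the 2:1 spreading method:
Δσ = qB/(B+z) = 241×2.6/(2.6+3.85) = 97.147 kPa
Final effective stress: σ'_f = σ'_0 + Δσ = 45.736 + 97.147 = 142.88 kPa.
Normally consolidated clay, so the full stress increment lies on the virgin compression line:
S_c = C_c·H/(1+e₀)·log₁₀(σ'_f/σ'_0) = 0.43×2.3/(1+0.78)×log₁₀(142.88/45.736)
    = 0.55562 × 0.49471 = 0.2749 m

S_c ≈ 275 mm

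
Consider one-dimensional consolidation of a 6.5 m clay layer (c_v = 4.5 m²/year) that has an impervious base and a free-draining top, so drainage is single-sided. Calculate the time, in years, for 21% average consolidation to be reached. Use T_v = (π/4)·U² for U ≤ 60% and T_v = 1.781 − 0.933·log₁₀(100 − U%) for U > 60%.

Drainage path length: H_d = H = 6.5 m (single drainage).
U ≤ 60%: T_v = (π/4)·U² = (π/4)×0.21² = 0.034636.
t = T_v·H_d²/c_v = 0.034636×6.5²/4.5 = 0.3252 years.

t ≈ 0.325 years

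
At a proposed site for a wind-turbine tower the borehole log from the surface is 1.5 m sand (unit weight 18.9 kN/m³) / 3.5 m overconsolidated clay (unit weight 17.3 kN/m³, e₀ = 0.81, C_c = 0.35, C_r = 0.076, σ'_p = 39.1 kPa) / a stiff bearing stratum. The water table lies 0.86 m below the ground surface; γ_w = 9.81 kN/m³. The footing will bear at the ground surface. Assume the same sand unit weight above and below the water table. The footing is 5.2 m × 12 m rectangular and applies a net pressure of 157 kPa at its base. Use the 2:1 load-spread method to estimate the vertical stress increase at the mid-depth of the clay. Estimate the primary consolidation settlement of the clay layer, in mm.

S_c ≈ 314 mm

Mid-depth of clay below the ground surface: z = 1.5 + 3.5/2 = 3.25 m.
Total vertical stress at mid-clay: σ_v = 18.9×1.5 + 17.3×1.75 = 58.625 kPa.
Pore pressure: u = 9.81×(3.25 − 0.86) = 23.446 kPa.
Initial effective stress: σ'_0 = σ_v − u = 58.625 − 23.446 = 35.179 kPa.
Stress increase at mid-clay by the 2:1 spreading method:
Δσ = qBL/((B+z)(L+z)) = 157×5.2×12/((5.2+3.25)(12+3.25)) = 76.025 kPa
Final effective stress: σ'_f = 35.179 + 76.025 = 111.2 kPa.
σ'_f = 111.2 > σ'_p = 39.1 kPa, so the stress path crosses the preconsolidation pressure — recompression up to σ'_p, then virgin compression beyond:
S_c = H/(1+e₀)·[C_r·log₁₀(σ'_p/σ'_0) + C_c·log₁₀(σ'_f/σ'_p)]
    = 3.5/1.81 × [0.076×log₁₀(39.1/35.179) + 0.35×log₁₀(111.2/39.1)]
    = 1.9337 × [0.0034879 + 0.15887] = 0.314 m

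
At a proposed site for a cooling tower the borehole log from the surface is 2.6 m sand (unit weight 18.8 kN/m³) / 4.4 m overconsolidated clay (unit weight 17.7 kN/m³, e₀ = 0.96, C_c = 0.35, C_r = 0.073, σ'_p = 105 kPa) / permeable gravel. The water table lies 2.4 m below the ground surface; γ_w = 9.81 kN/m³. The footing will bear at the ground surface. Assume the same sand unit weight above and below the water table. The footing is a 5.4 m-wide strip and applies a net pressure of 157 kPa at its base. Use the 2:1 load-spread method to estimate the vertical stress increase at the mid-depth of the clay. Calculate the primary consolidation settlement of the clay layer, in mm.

Mid-depth of clay below the ground surface: z = 2.6 + 4.4/2 = 4.8 m.
Total vertical stress at mid-clay: σ_v = 18.8×2.6 + 17.7×2.2 = 87.82 kPa.
Pore pressure: u = 9.81×(4.8 − 2.4) = 23.544 kPa.
Initial effective stress: σ'_0 = σ_v − u = 87.82 − 23.544 = 64.276 kPa.
Stress increase at mid-clay by the 2:1 spreading method:
Δσ = qB/(B+z) = 157×5.4/(5.4+4.8) = 83.118 kPa
Final effective stress: σ'_f = 64.276 + 83.118 = 147.39 kPa.
σ'_f = 147.39 > σ'_p = 105 kPa, so the stress path crosses the preconsolidation pressure — recompression up to σ'_p, then virgin compression beyond:
S_c = H/(1+e₀)·[C_r·log₁₀(σ'_p/σ'_0) + C_c·log₁₀(σ'_f/σ'_p)]
    = 4.4/1.96 × [0.073×log₁₀(105/64.276) + 0.35×log₁₀(147.39/105)]
    = 2.2449 × [0.015559 + 0.051548] = 0.1506 m

S_c ≈ 151 mm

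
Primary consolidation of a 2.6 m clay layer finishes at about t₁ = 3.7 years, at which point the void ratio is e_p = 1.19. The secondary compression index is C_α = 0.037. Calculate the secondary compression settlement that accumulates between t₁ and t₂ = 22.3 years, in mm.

Secondary compression: S_s = C_α·H/(1+e_p)·log₁₀(t₂/t₁)
S_s = 0.037×2.6/(1+1.19)×log₁₀(22.3/3.7)
    = 0.04393 × 0.7801 = 0.03427 m

S_s ≈ 34.3 mm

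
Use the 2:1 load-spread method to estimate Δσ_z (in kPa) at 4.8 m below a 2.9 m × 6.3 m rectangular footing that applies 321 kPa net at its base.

Δσ_z ≈ 68.6 kPa

By the 2:1 method the load spreads at 1 horizontal : 2 vertical, so at depth z the loaded area has grown by z in each plan dimension:
Δσ = qBL/((B+z)(L+z)) = 321×2.9×6.3/((2.9+4.8)(6.3+4.8)) = 68.617 kPa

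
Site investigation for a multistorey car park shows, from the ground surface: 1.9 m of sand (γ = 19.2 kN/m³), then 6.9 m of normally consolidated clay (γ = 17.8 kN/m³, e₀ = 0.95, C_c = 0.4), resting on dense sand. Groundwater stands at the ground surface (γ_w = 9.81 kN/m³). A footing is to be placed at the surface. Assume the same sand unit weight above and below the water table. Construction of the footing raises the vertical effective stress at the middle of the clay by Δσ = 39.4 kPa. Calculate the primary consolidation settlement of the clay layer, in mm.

S_c ≈ 384 mm

Mid-depth of clay below the ground surface: z = 1.9 + 6.9/2 = 5.35 m.
Total vertical stress at mid-clay: σ_v = 19.2×1.9 + 17.8×3.45 = 97.89 kPa.
Pore pressure: u = 9.81×(5.35 − 0) = 52.483 kPa.
Initial effective stress: σ'_0 = σ_v − u = 97.89 − 52.483 = 45.407 kPa.
Final effective stress: σ'_f = σ'_0 + Δσ = 45.407 + 39.4 = 84.807 kPa.
Normally consolidated clay, so the full stress increment lies on the virgin compression line:
S_c = C_c·H/(1+e₀)·log₁₀(σ'_f/σ'_0) = 0.4×6.9/(1+0.95)×log₁₀(84.807/45.407)
    = 1.4154 × 0.27131 = 0.384 m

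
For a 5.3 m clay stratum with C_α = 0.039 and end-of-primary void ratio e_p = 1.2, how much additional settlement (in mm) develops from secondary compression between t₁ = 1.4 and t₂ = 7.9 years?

S_s ≈ 70.6 mm

Secondary compression: S_s = C_α·H/(1+e_p)·log₁₀(t₂/t₁)
S_s = 0.039×5.3/(1+1.2)×log₁₀(7.9/1.4)
    = 0.09395 × 0.7515 = 0.07061 m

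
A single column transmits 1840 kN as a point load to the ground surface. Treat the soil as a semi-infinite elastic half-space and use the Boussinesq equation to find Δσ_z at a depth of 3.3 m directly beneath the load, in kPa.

Δσ_z ≈ 80.7 kPa

Boussinesq vertical stress below a point load on an elastic half-space:
Δσ_z = 3P/(2πz²) · [1 + (r/z)²]^(−5/2)
r/z = 0/3.3 = 0; [1+(r/z)²]^(−5/2) = 1.
Δσ_z = 3×1840/(2π×3.3²) × 1 = 80.674 × 1 = 80.67 kPa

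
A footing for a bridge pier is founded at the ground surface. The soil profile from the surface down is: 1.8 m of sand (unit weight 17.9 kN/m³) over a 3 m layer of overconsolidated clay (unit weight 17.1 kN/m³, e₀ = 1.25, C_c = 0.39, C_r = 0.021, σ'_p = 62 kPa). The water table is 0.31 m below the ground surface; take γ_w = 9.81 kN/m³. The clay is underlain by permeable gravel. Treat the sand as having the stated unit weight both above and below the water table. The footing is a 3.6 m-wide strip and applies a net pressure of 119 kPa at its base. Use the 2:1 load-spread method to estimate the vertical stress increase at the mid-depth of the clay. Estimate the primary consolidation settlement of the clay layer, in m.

Mid-depth of clay below the ground surface: z = 1.8 + 3/2 = 3.3 m.
Total vertical stress at mid-clay: σ_v = 17.9×1.8 + 17.1×1.5 = 57.87 kPa.
Pore pressure: u = 9.81×(3.3 − 0.31) = 29.332 kPa.
Initial effective stress: σ'_0 = σ_v − u = 57.87 − 29.332 = 28.538 kPa.
Stress increase at mid-clay by the 2:1 spreading method:
Δσ = qB/(B+z) = 119×3.6/(3.6+3.3) = 62.087 kPa
Final effective stress: σ'_f = 28.538 + 62.087 = 90.625 kPa.
σ'_f = 90.625 > σ'_p = 62 kPa, so the stress path crosses the preconsolidation pressure — recompression up to σ'_p, then virgin compression beyond:
S_c = H/(1+e₀)·[C_r·log₁₀(σ'_p/σ'_0) + C_c·log₁₀(σ'_f/σ'_p)]
    = 3/2.25 × [0.021×log₁₀(62/28.538) + 0.39×log₁₀(90.625/62)]
    = 1.3333 × [0.0070763 + 0.064294] = 0.09516 m

S_c ≈ 0.0952 m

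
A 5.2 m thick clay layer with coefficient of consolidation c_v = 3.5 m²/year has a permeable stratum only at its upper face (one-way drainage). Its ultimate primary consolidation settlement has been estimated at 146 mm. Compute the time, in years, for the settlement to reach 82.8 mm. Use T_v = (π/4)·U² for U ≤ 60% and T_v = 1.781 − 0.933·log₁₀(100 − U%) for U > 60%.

Drainage path length: H_d = H = 5.2 m (single drainage).
U = S(t)/S_ult = 82.8/146 = 0.5671.
U ≤ 60%: T_v = (π/4)·U² = (π/4)×0.56712² = 0.25261.
t = T_v·H_d²/c_v = 0.25261×5.2²/3.5 = 1.952 years.

t ≈ 1.95 years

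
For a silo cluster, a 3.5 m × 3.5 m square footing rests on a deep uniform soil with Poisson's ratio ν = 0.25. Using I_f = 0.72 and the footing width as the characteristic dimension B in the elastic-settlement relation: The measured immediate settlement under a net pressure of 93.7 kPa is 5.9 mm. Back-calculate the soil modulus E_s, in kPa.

E_s ≈ 37500 kPa

S_e = q·B·(1−ν²)/E_s · I_f  ⇒  E_s = q·B·(1−ν²)·I_f / S_e.
E_s = 93.7 × 3.5 × 0.9375 × 0.72 / 0.0059 = 37520 kPa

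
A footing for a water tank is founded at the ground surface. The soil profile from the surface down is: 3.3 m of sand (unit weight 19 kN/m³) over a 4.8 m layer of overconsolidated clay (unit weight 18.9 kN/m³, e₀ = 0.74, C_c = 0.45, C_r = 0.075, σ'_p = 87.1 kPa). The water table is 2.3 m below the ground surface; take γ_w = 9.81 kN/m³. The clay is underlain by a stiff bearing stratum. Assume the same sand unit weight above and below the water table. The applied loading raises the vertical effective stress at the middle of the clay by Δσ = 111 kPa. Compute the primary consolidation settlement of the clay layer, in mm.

S_c ≈ 422 mm

Mid-depth of clay below the ground surface: z = 3.3 + 4.8/2 = 5.7 m.
Total vertical stress at mid-clay: σ_v = 19×3.3 + 18.9×2.4 = 108.06 kPa.
Pore pressure: u = 9.81×(5.7 − 2.3) = 33.354 kPa.
Initial effective stress: σ'_0 = σ_v − u = 108.06 − 33.354 = 74.706 kPa.
Final effective stress: σ'_f = 74.706 + 111 = 185.71 kPa.
σ'_f = 185.71 > σ'_p = 87.1 kPa, so the stress path crosses the preconsolidation pressure — recompression up to σ'_p, then virgin compression beyond:
S_c = H/(1+e₀)·[C_r·log₁₀(σ'_p/σ'_0) + C_c·log₁₀(σ'_f/σ'_p)]
    = 4.8/1.74 × [0.075×log₁₀(87.1/74.706) + 0.45×log₁₀(185.71/87.1)]
    = 2.7586 × [0.0049997 + 0.14797] = 0.422 m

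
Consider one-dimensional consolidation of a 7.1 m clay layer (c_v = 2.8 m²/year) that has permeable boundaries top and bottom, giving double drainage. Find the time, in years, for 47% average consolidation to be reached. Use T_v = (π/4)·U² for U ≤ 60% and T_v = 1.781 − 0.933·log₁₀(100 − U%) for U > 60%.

Drainage path length: H_d = H/2 = 3.55 m (double drainage).
U ≤ 60%: T_v = (π/4)·U² = (π/4)×0.47² = 0.17349.
t = T_v·H_d²/c_v = 0.17349×3.55²/2.8 = 0.7809 years.

t ≈ 0.781 years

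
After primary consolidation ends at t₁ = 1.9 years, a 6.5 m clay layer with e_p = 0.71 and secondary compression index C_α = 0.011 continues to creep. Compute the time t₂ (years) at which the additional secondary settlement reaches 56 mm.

S_s = C_α·H/(1+e_p)·log₁₀(t₂/t₁) ⇒ log₁₀(t₂/t₁) = S_s·(1+e_p)/(C_α·H).
log₁₀(t₂/t₁) = 0.056 × (1+0.71) / (0.011×6.5) = 1.339
t₂ = t₁ × 10^1.339 = 1.9 × 21.84 = 41.5 years

t₂ ≈ 41.5 years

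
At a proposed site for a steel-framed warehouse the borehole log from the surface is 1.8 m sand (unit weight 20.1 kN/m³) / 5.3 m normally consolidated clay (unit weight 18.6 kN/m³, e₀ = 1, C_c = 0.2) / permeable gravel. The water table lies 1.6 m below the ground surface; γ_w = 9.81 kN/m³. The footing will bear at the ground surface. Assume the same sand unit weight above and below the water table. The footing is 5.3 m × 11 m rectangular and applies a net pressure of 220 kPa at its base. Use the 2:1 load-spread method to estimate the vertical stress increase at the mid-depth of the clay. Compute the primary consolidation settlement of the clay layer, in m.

S_c ≈ 0.209 m

Mid-depth of clay below the ground surface: z = 1.8 + 5.3/2 = 4.45 m.
Total vertical stress at mid-clay: σ_v = 20.1×1.8 + 18.6×2.65 = 85.47 kPa.
Pore pressure: u = 9.81×(4.45 − 1.6) = 27.959 kPa.
Initial effective stress: σ'_0 = σ_v − u = 85.47 − 27.959 = 57.511 kPa.
Stress increase at mid-clay by the 2:1 spreading method:
Δσ = qBL/((B+z)(L+z)) = 220×5.3×11/((5.3+4.45)(11+4.45)) = 85.145 kPa
Final effective stress: σ'_f = σ'_0 + Δσ = 57.511 + 85.145 = 142.66 kPa.
Normally consolidated clay, so the full stress increment lies on the virgin compression line:
S_c = C_c·H/(1+e₀)·log₁₀(σ'_f/σ'_0) = 0.2×5.3/(1+1)×log₁₀(142.66/57.511)
    = 0.53 × 0.39455 = 0.2091 m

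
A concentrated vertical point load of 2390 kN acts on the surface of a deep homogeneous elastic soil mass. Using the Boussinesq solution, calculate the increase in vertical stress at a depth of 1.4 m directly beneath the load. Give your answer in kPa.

Boussinesq vertical stress below a point load on an elastic half-space:
Δσ_z = 3P/(2πz²) · [1 + (r/z)²]^(−5/2)
r/z = 0/1.4 = 0; [1+(r/z)²]^(−5/2) = 1.
Δσ_z = 3×2390/(2π×1.4²) × 1 = 582.21 × 1 = 582.2 kPa

Δσ_z ≈ 582 kPa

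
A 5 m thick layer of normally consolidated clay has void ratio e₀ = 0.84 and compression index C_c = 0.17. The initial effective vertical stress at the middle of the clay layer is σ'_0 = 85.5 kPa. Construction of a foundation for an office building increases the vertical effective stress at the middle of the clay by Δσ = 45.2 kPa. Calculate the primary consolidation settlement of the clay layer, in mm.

S_c ≈ 85.1 mm

Final effective stress: σ'_f = σ'_0 + Δσ = 85.5 + 45.2 = 130.7 kPa.
Normally consolidated clay, so the full stress increment lies on the virgin compression line:
S_c = C_c·H/(1+e₀)·log₁₀(σ'_f/σ'_0) = 0.17×5/(1+0.84)×log₁₀(130.7/85.5)
    = 0.46196 × 0.18431 = 0.08514 m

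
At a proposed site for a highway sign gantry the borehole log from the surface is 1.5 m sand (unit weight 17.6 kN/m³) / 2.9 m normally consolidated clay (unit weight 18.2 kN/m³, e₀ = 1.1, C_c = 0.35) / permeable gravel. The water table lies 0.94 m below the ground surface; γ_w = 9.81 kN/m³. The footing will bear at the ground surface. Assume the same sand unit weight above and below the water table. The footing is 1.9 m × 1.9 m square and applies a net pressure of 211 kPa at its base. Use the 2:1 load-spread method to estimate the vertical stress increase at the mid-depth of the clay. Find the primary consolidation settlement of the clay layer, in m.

S_c ≈ 0.143 m

Mid-depth of clay below the ground surface: z = 1.5 + 2.9/2 = 2.95 m.
Total vertical stress at mid-clay: σ_v = 17.6×1.5 + 18.2×1.45 = 52.79 kPa.
Pore pressure: u = 9.81×(2.95 − 0.94) = 19.718 kPa.
Initial effective stress: σ'_0 = σ_v − u = 52.79 − 19.718 = 33.072 kPa.
Stress increase at mid-clay by the 2:1 spreading method:
Δσ = qBL/((B+z)(L+z)) = 211×1.9×1.9/((1.9+2.95)(1.9+2.95)) = 32.382 kPa
Final effective stress: σ'_f = σ'_0 + Δσ = 33.072 + 32.382 = 65.454 kPa.
Normally consolidated clay, so the full stress increment lies on the virgin compression line:
S_c = C_c·H/(1+e₀)·log₁₀(σ'_f/σ'_0) = 0.35×2.9/(1+1.1)×log₁₀(65.454/33.072)
    = 0.48333 × 0.29648 = 0.1433 m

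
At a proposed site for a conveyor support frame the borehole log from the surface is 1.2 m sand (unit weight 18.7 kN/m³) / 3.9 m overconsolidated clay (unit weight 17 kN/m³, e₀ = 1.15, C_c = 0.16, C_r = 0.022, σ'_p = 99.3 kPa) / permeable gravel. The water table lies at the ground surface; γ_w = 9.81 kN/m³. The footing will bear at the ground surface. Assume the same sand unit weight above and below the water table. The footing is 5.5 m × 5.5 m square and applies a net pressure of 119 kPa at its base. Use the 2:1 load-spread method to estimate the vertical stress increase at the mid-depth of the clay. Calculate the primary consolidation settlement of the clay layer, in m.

Mid-depth of clay below the ground surface: z = 1.2 + 3.9/2 = 3.15 m.
Total vertical stress at mid-clay: σ_v = 18.7×1.2 + 17×1.95 = 55.59 kPa.
Pore pressure: u = 9.81×(3.15 − 0) = 30.902 kPa.
Initial effective stress: σ'_0 = σ_v − u = 55.59 − 30.902 = 24.688 kPa.
Stress increase at mid-clay by the 2:1 spreading method:
Δσ = qBL/((B+z)(L+z)) = 119×5.5×5.5/((5.5+3.15)(5.5+3.15)) = 48.111 kPa
Final effective stress: σ'_f = 24.688 + 48.111 = 72.799 kPa.
σ'_f = 72.799 ≤ σ'_p = 99.3 kPa, so the clay remains overconsolidated and only the recompression index applies:
S_c = C_r·H/(1+e₀)·log₁₀(σ'_f/σ'_0) = 0.022×3.9/2.15×log₁₀(72.799/24.688)
    = 0.039908 × 0.46964 = 0.01874 m

S_c ≈ 0.0187 m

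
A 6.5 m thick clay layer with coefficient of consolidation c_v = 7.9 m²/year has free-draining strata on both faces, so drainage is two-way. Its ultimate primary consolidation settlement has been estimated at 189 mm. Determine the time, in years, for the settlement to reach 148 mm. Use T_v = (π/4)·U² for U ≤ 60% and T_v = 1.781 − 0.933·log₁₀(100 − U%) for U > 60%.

Drainage path length: H_d = H/2 = 3.25 m (double drainage).
U = S(t)/S_ult = 148/189 = 0.7831.
U > 60%: T_v = 1.781 − 0.933·log₁₀(100 − 78.307) = 0.53421.
t = T_v·H_d²/c_v = 0.53421×3.25²/7.9 = 0.7143 years.

t ≈ 0.714 years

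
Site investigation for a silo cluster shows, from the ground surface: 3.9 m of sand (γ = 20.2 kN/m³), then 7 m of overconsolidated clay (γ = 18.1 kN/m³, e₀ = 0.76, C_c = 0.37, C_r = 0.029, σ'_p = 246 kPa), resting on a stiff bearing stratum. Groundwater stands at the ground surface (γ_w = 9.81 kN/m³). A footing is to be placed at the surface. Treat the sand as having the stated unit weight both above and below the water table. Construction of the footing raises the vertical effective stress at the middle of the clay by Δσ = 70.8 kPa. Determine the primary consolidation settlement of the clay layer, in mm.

S_c ≈ 35.2 mm

Mid-depth of clay below the ground surface: z = 3.9 + 7/2 = 7.4 m.
Total vertical stress at mid-clay: σ_v = 20.2×3.9 + 18.1×3.5 = 142.13 kPa.
Pore pressure: u = 9.81×(7.4 − 0) = 72.594 kPa.
Initial effective stress: σ'_0 = σ_v − u = 142.13 − 72.594 = 69.536 kPa.
Final effective stress: σ'_f = 69.536 + 70.8 = 140.34 kPa.
σ'_f = 140.34 ≤ σ'_p = 246 kPa, so the clay remains overconsolidated and only the recompression index applies:
S_c = C_r·H/(1+e₀)·log₁₀(σ'_f/σ'_0) = 0.029×7/1.76×log₁₀(140.34/69.536)
    = 0.11534 × 0.30497 = 0.03518 m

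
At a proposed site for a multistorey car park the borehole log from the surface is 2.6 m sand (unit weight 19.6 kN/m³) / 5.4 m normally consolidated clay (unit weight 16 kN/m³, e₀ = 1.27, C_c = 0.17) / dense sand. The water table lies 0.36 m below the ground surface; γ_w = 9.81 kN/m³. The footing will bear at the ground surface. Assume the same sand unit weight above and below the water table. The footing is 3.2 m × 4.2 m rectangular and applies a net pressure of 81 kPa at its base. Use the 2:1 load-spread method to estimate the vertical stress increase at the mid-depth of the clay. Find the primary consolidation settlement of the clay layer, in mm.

S_c ≈ 45.4 mm

Mid-depth of clay below the ground surface: z = 2.6 + 5.4/2 = 5.3 m.
Total vertical stress at mid-clay: σ_v = 19.6×2.6 + 16×2.7 = 94.16 kPa.
Pore pressure: u = 9.81×(5.3 − 0.36) = 48.461 kPa.
Initial effective stress: σ'_0 = σ_v − u = 94.16 − 48.461 = 45.699 kPa.
Stress increase at mid-clay by the 2:1 spreading method:
Δσ = qBL/((B+z)(L+z)) = 81×3.2×4.2/((3.2+5.3)(4.2+5.3)) = 13.482 kPa
Final effective stress: σ'_f = σ'_0 + Δσ = 45.699 + 13.482 = 59.181 kPa.
Normally consolidated clay, so the full stress increment lies on the virgin compression line:
S_c = C_c·H/(1+e₀)·log₁₀(σ'_f/σ'_0) = 0.17×5.4/(1+1.27)×log₁₀(59.181/45.699)
    = 0.40441 × 0.11228 = 0.04541 m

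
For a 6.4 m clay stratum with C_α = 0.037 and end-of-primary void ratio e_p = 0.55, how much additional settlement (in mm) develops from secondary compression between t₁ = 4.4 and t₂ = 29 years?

Secondary compression: S_s = C_α·H/(1+e_p)·log₁₀(t₂/t₁)
S_s = 0.037×6.4/(1+0.55)×log₁₀(29/4.4)
    = 0.1528 × 0.8189 = 0.1251 m

S_s ≈ 125 mm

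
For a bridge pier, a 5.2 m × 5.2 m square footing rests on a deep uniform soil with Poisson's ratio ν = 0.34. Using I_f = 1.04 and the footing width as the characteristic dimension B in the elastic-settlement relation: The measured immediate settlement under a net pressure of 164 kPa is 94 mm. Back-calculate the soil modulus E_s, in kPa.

E_s ≈ 8340 kPa

S_e = q·B·(1−ν²)/E_s · I_f  ⇒  E_s = q·B·(1−ν²)·I_f / S_e.
E_s = 164 × 5.2 × 0.8844 × 1.04 / 0.094 = 8345 kPa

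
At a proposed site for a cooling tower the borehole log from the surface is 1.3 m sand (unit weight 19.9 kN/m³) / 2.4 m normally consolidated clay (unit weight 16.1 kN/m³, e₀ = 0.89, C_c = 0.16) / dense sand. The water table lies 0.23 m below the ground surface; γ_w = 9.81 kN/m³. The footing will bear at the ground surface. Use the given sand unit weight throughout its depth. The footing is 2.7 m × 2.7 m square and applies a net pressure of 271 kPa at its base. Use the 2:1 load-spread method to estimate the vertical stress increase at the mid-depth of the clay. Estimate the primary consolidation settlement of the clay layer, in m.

Mid-depth of clay below the ground surface: z = 1.3 + 2.4/2 = 2.5 m.
Total vertical stress at mid-clay: σ_v = 19.9×1.3 + 16.1×1.2 = 45.19 kPa.
Pore pressure: u = 9.81×(2.5 − 0.23) = 22.269 kPa.
Initial effective stress: σ'_0 = σ_v − u = 45.19 − 22.269 = 22.921 kPa.
Stress increase at mid-clay by the 2:1 spreading method:
Δσ = qBL/((B+z)(L+z)) = 271×2.7×2.7/((2.7+2.5)(2.7+2.5)) = 73.062 kPa
Final effective stress: σ'_f = σ'_0 + Δσ = 22.921 + 73.062 = 95.983 kPa.
Normally consolidated clay, so the full stress increment lies on the virgin compression line:
S_c = C_c·H/(1+e₀)·log₁₀(σ'_f/σ'_0) = 0.16×2.4/(1+0.89)×log₁₀(95.983/22.921)
    = 0.20317 × 0.62196 = 0.1264 m

S_c ≈ 0.126 m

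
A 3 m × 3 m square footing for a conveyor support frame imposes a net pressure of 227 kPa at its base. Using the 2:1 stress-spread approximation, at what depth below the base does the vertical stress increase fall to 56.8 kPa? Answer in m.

z ≈ 3 m

2:1 spreading — at depth z the loaded area has grown by z in each plan dimension:
qB²/(B+z)² = Δσ_z ⇒ z = B(√(q/Δσ_z) − 1) = 3×(√(227/56.8) − 1) = 2.997 m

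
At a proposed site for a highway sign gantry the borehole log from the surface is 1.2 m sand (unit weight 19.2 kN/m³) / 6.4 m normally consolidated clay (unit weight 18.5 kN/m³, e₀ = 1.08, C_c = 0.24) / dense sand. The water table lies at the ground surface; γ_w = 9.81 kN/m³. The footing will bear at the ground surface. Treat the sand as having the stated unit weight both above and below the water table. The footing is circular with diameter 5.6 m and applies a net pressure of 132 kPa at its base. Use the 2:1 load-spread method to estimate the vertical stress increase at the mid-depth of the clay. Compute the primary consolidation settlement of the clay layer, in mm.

Mid-depth of clay below the ground surface: z = 1.2 + 6.4/2 = 4.4 m.
Total vertical stress at mid-clay: σ_v = 19.2×1.2 + 18.5×3.2 = 82.24 kPa.
Pore pressure: u = 9.81×(4.4 − 0) = 43.164 kPa.
Initial effective stress: σ'_0 = σ_v − u = 82.24 − 43.164 = 39.076 kPa.
Stress increase at mid-clay by the 2:1 spreading method:
Δσ ≈ qD²/(D+z)² = 132×5.6²/(5.6+4.4)² = 41.395 kPa
Final effective stress: σ'_f = σ'_0 + Δσ = 39.076 + 41.395 = 80.471 kPa.
Normally consolidated clay, so the full stress increment lies on the virgin compression line:
S_c = C_c·H/(1+e₀)·log₁₀(σ'_f/σ'_0) = 0.24×6.4/(1+1.08)×log₁₀(80.471/39.076)
    = 0.73846 × 0.31373 = 0.2317 m

S_c ≈ 232 mm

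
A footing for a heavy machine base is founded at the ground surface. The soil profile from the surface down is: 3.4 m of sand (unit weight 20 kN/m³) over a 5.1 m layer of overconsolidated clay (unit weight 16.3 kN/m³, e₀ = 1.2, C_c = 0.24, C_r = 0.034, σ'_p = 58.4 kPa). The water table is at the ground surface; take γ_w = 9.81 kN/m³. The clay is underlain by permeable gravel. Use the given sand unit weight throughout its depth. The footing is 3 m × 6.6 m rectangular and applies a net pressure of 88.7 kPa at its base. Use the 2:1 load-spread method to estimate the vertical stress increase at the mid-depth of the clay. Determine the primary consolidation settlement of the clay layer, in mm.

S_c ≈ 37.1 mm

Mid-depth of clay below the ground surface: z = 3.4 + 5.1/2 = 5.95 m.
Total vertical stress at mid-clay: σ_v = 20×3.4 + 16.3×2.55 = 109.56 kPa.
Pore pressure: u = 9.81×(5.95 − 0) = 58.37 kPa.
Initial effective stress: σ'_0 = σ_v − u = 109.56 − 58.37 = 51.19 kPa.
Stress increase at mid-clay by the 2:1 spreading method:
Δσ = qBL/((B+z)(L+z)) = 88.7×3×6.6/((3+5.95)(6.6+5.95)) = 15.636 kPa
Final effective stress: σ'_f = 51.19 + 15.636 = 66.826 kPa.
σ'_f = 66.826 > σ'_p = 58.4 kPa, so the stress path crosses the preconsolidation pressure — recompression up to σ'_p, then virgin compression beyond:
S_c = H/(1+e₀)·[C_r·log₁₀(σ'_p/σ'_0) + C_c·log₁₀(σ'_f/σ'_p)]
    = 5.1/2.2 × [0.034×log₁₀(58.4/51.19) + 0.24×log₁₀(66.826/58.4)]
    = 2.3182 × [0.0019457 + 0.014048] = 0.03708 m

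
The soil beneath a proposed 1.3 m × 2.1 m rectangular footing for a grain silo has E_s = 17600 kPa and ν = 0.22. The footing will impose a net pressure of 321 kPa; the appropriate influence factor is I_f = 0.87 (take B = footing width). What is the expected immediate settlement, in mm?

Immediate (elastic) settlement: S_e = q·B·(1−ν²)/E_s · I_f.
S_e = 321 × 1.3 × (1 − 0.22²) / 17600 × 0.87
    = 321 × 1.3 × 0.9516 / 17600 × 0.87
    = 0.01963 m = 19.63 mm

S_e ≈ 19.6 mm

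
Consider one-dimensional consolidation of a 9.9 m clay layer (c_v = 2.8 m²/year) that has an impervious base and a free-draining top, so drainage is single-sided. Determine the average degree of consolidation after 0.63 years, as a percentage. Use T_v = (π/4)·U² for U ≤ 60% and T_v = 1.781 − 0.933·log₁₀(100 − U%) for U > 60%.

U ≈ 15.1 %

Drainage path length: H_d = H = 9.9 m (single drainage).
T_v = c_v·t/H_d² = 2.8×0.63/9.9² = 0.017998.
T_v = 0.017998 corresponds to the U ≤ 60% branch:
U = √(4T_v/π) = 0.1514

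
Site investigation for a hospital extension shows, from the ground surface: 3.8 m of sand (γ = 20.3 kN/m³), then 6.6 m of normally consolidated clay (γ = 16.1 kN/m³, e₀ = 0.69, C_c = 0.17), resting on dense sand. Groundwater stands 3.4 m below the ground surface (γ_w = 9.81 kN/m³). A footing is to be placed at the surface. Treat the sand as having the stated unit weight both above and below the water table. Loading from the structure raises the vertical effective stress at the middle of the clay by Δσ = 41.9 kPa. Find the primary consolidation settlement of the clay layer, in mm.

Mid-depth of clay below the ground surface: z = 3.8 + 6.6/2 = 7.1 m.
Total vertical stress at mid-clay: σ_v = 20.3×3.8 + 16.1×3.3 = 130.27 kPa.
Pore pressure: u = 9.81×(7.1 − 3.4) = 36.297 kPa.
Initial effective stress: σ'_0 = σ_v − u = 130.27 − 36.297 = 93.973 kPa.
Final effective stress: σ'_f = σ'_0 + Δσ = 93.973 + 41.9 = 135.87 kPa.
Normally consolidated clay, so the full stress increment lies on the virgin compression line:
S_c = C_c·H/(1+e₀)·log₁₀(σ'_f/σ'_0) = 0.17×6.6/(1+0.69)×log₁₀(135.87/93.973)
    = 0.66391 × 0.16012 = 0.1063 m

S_c ≈ 106 mm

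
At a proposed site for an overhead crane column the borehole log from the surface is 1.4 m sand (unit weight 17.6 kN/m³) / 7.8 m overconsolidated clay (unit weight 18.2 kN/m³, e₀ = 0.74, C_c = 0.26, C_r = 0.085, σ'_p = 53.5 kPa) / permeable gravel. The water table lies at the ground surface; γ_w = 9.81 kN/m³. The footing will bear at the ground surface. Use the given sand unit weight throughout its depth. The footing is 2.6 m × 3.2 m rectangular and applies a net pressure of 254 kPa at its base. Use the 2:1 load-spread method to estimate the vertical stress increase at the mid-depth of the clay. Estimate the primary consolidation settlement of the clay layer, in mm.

Mid-depth of clay below the ground surface: z = 1.4 + 7.8/2 = 5.3 m.
Total vertical stress at mid-clay: σ_v = 17.6×1.4 + 18.2×3.9 = 95.62 kPa.
Pore pressure: u = 9.81×(5.3 − 0) = 51.993 kPa.
Initial effective stress: σ'_0 = σ_v − u = 95.62 − 51.993 = 43.627 kPa.
Stress increase at mid-clay by the 2:1 spreading method:
Δσ = qBL/((B+z)(L+z)) = 254×2.6×3.2/((2.6+5.3)(3.2+5.3)) = 31.471 kPa
Final effective stress: σ'_f = 43.627 + 31.471 = 75.098 kPa.
σ'_f = 75.098 > σ'_p = 53.5 kPa, so the stress path crosses the preconsolidation pressure — recompression up to σ'_p, then virgin compression beyond:
S_c = H/(1+e₀)·[C_r·log₁₀(σ'_p/σ'_0) + C_c·log₁₀(σ'_f/σ'_p)]
    = 7.8/1.74 × [0.085×log₁₀(53.5/43.627) + 0.26×log₁₀(75.098/53.5)]
    = 4.4828 × [0.0075309 + 0.038291] = 0.2054 m

S_c ≈ 205 mm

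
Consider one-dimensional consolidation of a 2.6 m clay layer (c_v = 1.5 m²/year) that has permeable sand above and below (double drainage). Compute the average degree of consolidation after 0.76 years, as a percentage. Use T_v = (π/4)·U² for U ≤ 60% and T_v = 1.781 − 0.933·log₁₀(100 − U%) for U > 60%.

Drainage path length: H_d = H/2 = 1.3 m (double drainage).
T_v = c_v·t/H_d² = 1.5×0.76/1.3² = 0.67456.
T_v = 0.67456 corresponds to the U > 60% branch:
U = 1 − 10^((1.781 − T_v)/0.933)/100 = 0.8466

U ≈ 84.7 %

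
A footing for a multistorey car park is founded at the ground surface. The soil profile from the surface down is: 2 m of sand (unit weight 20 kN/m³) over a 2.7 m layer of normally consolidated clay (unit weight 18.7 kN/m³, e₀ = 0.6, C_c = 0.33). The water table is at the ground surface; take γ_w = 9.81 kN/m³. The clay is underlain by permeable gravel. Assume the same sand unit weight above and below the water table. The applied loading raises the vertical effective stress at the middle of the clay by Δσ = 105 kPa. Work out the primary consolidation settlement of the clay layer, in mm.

Mid-depth of clay below the ground surface: z = 2 + 2.7/2 = 3.35 m.
Total vertical stress at mid-clay: σ_v = 20×2 + 18.7×1.35 = 65.245 kPa.
Pore pressure: u = 9.81×(3.35 − 0) = 32.864 kPa.
Initial effective stress: σ'_0 = σ_v − u = 65.245 − 32.864 = 32.381 kPa.
Final effective stress: σ'_f = σ'_0 + Δσ = 32.381 + 105 = 137.38 kPa.
Normally consolidated clay, so the full stress increment lies on the virgin compression line:
S_c = C_c·H/(1+e₀)·log₁₀(σ'_f/σ'_0) = 0.33×2.7/(1+0.6)×log₁₀(137.38/32.381)
    = 0.55688 × 0.62763 = 0.3495 m

S_c ≈ 350 mm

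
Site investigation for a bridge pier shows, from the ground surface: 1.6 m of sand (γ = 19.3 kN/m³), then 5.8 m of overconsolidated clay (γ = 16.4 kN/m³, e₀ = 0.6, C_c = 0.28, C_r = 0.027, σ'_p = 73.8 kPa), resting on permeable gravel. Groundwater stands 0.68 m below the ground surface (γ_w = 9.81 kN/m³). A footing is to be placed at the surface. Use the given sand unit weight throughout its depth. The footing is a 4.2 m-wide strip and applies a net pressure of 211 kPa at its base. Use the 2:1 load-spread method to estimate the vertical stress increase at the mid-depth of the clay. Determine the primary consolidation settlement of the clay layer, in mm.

Mid-depth of clay below the ground surface: z = 1.6 + 5.8/2 = 4.5 m.
Total vertical stress at mid-clay: σ_v = 19.3×1.6 + 16.4×2.9 = 78.44 kPa.
Pore pressure: u = 9.81×(4.5 − 0.68) = 37.474 kPa.
Initial effective stress: σ'_0 = σ_v − u = 78.44 − 37.474 = 40.966 kPa.
Stress increase at mid-clay by the 2:1 spreading method:
Δσ = qB/(B+z) = 211×4.2/(4.2+4.5) = 101.86 kPa
Final effective stress: σ'_f = 40.966 + 101.86 = 142.83 kPa.
σ'_f = 142.83 > σ'_p = 73.8 kPa, so the stress path crosses the preconsolidation pressure — recompression up to σ'_p, then virgin compression beyond:
S_c = H/(1+e₀)·[C_r·log₁₀(σ'_p/σ'_0) + C_c·log₁₀(σ'_f/σ'_p)]
    = 5.8/1.6 × [0.027×log₁₀(73.8/40.966) + 0.28×log₁₀(142.83/73.8)]
    = 3.625 × [0.0069021 + 0.080294] = 0.3161 m

S_c ≈ 316 mm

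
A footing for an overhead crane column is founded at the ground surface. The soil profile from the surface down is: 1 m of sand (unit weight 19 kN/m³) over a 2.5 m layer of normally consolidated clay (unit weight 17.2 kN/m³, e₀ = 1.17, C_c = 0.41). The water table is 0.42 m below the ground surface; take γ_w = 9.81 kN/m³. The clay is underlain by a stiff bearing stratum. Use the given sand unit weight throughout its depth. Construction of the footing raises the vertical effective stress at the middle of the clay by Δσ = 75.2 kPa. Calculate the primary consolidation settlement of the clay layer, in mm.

S_c ≈ 301 mm

Mid-depth of clay below the ground surface: z = 1 + 2.5/2 = 2.25 m.
Total vertical stress at mid-clay: σ_v = 19×1 + 17.2×1.25 = 40.5 kPa.
Pore pressure: u = 9.81×(2.25 − 0.42) = 17.952 kPa.
Initial effective stress: σ'_0 = σ_v − u = 40.5 − 17.952 = 22.548 kPa.
Final effective stress: σ'_f = σ'_0 + Δσ = 22.548 + 75.2 = 97.748 kPa.
Normally consolidated clay, so the full stress increment lies on the virgin compression line:
S_c = C_c·H/(1+e₀)·log₁₀(σ'_f/σ'_0) = 0.41×2.5/(1+1.17)×log₁₀(97.748/22.548)
    = 0.47235 × 0.637 = 0.3009 m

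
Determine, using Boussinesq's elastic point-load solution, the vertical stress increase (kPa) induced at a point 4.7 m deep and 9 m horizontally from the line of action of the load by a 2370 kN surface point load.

Δσ_z ≈ 1.09 kPa

Boussinesq vertical stress below a point load on an elastic half-space:
Δσ_z = 3P/(2πz²) · [1 + (r/z)²]^(−5/2)
r/z = 9/4.7 = 1.9149; [1+(r/z)²]^(−5/2) = 0.021254.
Δσ_z = 3×2370/(2π×4.7²) × 0.021254 = 51.226 × 0.021254 = 1.089 kPa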